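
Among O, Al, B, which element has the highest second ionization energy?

O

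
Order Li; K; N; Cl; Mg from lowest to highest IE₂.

IE_2 is the cost of taking one more electron from the +1 cation: Li⁺ is the bare [He] core; K⁺ is the bare [Ar] core; N⁺ still has 4 valence electrons; Cl⁺ still has 6 valence electrons; Mg⁺ still has 1 valence electron.
Core electrons are held far more tightly than valence electrons, so K and Li top the IE_2 order.
Valence configurations: N⁺ [He]2s²2p², Cl⁺ [Ne]3s²3p⁴, Mg⁺ [Ne]3s¹.
The numbers (kJ/mol): Li 7298, K 3052, N 2856, Cl 2298, Mg 1451.
Putting it together, IE_2: Mg < Cl < N < K < Li.

Mg < Cl < N < K < Li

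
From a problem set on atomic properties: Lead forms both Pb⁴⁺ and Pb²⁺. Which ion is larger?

Both ions have Z = 82 protons, but Pb⁴⁺ has lost more electrons, so its remaining electrons feel a larger effective nuclear charge per electron and are pulled in more tightly.
Higher positive charge → smaller ion, so Pb²⁺ > Pb⁴⁺.

Pb²⁺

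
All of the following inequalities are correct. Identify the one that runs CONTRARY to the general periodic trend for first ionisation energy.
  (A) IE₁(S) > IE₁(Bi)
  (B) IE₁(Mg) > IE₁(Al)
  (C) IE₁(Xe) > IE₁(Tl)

(B)

The general trend: first ionisation energy increases across a period and decreases down a group.
(A) S (period 3, group 16) vs Bi (period 6, group 15): the stated order agrees with the simple trend.
(B) Mg (period 3, group 2) vs Al (period 3, group 13): the stated order contradicts the simple trend.
(C) Xe (period 5, group 18) vs Tl (period 6, group 13): the stated order agrees with the simple trend.
The exception is (B): Al's single 3p electron is easier to remove than one from Mg's filled 3s².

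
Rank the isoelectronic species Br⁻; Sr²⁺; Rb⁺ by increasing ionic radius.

Sr²⁺, Rb⁺, Br⁻

All of these have 36 electrons, so size is governed by nuclear charge alone: the more protons, the stronger the pull on the same electron cloud, and the smaller the ion.
Nuclear charges: Sr²⁺ (Z=38), Rb⁺ (Z=37), Br⁻ (Z=35).
Smallest to largest: Sr²⁺ < Rb⁺ < Br⁻.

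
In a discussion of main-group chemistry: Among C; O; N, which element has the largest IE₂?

O

Consider each +1 ion: C⁺ still has 3 valence electrons; O⁺ still has 5 valence electrons; N⁺ still has 4 valence electrons.
All are still removing valence electrons, so compare the +1 ions as you would atoms: IE_2 generally rises across a period (higher Z_eff) and falls down a group (larger shell), subject to the usual subshell exceptions.
Valence configurations: C⁺ [He]2s²2p¹, O⁺ [He]2s²2p³, N⁺ [He]2s²2p².
Tabulated IE_2 (kJ/mol): C 2353, O 3388, N 2856.
Overall IE_2 order: C < N < O.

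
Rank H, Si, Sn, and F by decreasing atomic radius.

Sn, Si, F, H

H is in period 1, group 1; F is in period 2, group 17; Si is in period 3, group 14; Sn is in period 5, group 14.
Atomic radius shrinks across a period as nuclear charge pulls the same shell inward, and grows down a group as new shells are added.
Here both period and group differ, so the two effects have to be weighed against each other.
F > H: the two effects oppose for this pair; the down-group effect wins (64 vs 32 pm).
Si > F: relative to F, both the across-period and down-group shifts push Si's atomic radius up.
Sn > Si: Sn sits below Si in group 14, so the down-group effect alone puts Sn larger.
Tabulated atomic radius (pm): H 32, F 64, Si 116, Sn 140.
So from largest to smallest: Sn > Si > F > H.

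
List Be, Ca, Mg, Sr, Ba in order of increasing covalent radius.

Be is in period 2, group 2; Mg is in period 3, group 2; Ca is in period 4, group 2; Sr is in period 5, group 2; Ba is in period 6, group 2.
Moving right in a period, electrons are added to the same shell under a stronger nuclear pull, so atoms get smaller; moving down, a new shell is opened and atoms get larger.
All are in group 2, so atomic radius increases down the group.
So from smallest to largest: Be < Mg < Ca < Sr < Ba.

Be < Mg < Ca < Sr < Ba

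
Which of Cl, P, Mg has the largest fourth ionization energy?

Consider each +3 ion: Cl³⁺ still has 4 valence electrons; P³⁺ still has 2 valence electrons; Mg³⁺ is already 1 electron into the core.
Core electrons are held far more tightly than valence electrons, so Mg tops the IE_4 order.
Valence configurations: Cl³⁺ [Ne]3s²3p², P³⁺ [Ne]3s².
Tabulated IE_4 (kJ/mol): Cl 5159, P 4964, Mg 10543.
Overall IE_4 order: P < Cl < Mg.

Mg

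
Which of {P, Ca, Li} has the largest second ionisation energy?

Li

The second ionization energy removes an electron from the +1 ion. For each element: P⁺ still has 4 valence electrons; Ca⁺ still has 1 valence electron; Li⁺ is the bare [He] core.
Pulling an electron out of a noble-gas core costs far more than removing a remaining valence electron, so Li sits at the high end of IE_2.
Valence configurations: P⁺ [Ne]3s²3p², Ca⁺ [Ar]4s¹.
The numbers (kJ/mol): P 1907, Ca 1145, Li 7298.
So the second ionization energies run Ca < P < Li.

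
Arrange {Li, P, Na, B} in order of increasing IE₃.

P < B < Na < Li

IE_3 is the cost of taking one more electron from the +2 cation: Li²⁺ is already 1 electron into the core; P²⁺ still has 3 valence electrons; Na²⁺ is already 1 electron into the core; B²⁺ still has 1 valence electron.
Pulling an electron out of a noble-gas core costs far more than removing a remaining valence electron, so Na and Li sit at the high end of IE_3.
Valence configurations: P²⁺ [Ne]3s²3p¹, B²⁺ [He]2s¹.
Tabulated IE_3 (kJ/mol): Li 11815, P 2914, Na 6910, B 3660.
Putting it together, IE_3: P < B < Na < Li.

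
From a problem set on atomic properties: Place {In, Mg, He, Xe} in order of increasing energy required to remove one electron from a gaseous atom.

He is in period 1, group 18; Mg is in period 3, group 2; In is in period 5, group 13; Xe is in period 5, group 18.
Across a period the outer electron is held more tightly (higher IE₁); down a group it sits in a higher shell, more shielded, and comes off more easily.
These span different periods and groups, so the two trends combine.
Mg > In: the two effects oppose for this pair; the down-group effect wins (738 vs 558 kJ/mol).
Xe > Mg: the two effects oppose for this pair; the across-period effect wins (1170 vs 738 kJ/mol).
He > Xe: they share group 18; the group trend gives He the larger value.
Tabulated first ionization energy (kJ/mol): He 2372, Mg 738, In 558, Xe 1170.
So from lowest to highest: In < Mg < Xe < He.

In < Mg < Xe < He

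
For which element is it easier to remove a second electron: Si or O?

Consider each +1 ion: Si⁺ still has 3 valence electrons; O⁺ still has 5 valence electrons.
All are still removing valence electrons, so compare the +1 ions as you would atoms: IE_2 generally rises across a period (higher Z_eff) and falls down a group (larger shell), subject to the usual subshell exceptions.
Valence configurations: Si⁺ [Ne]3s²3p¹, O⁺ [He]2s²2p³.
Approximate IE_2 values (kJ/mol): Si 1577, O 3388.
So the second ionization energies run Si < O.

Si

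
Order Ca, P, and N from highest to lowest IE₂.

Consider each +1 ion: Ca⁺ still has 1 valence electron; P⁺ still has 4 valence electrons; N⁺ still has 4 valence electrons.
All are still removing valence electrons, so compare the +1 ions as you would atoms: IE_2 generally rises across a period (higher Z_eff) and falls down a group (larger shell), subject to the usual subshell exceptions.
Valence configurations: Ca⁺ [Ar]4s¹, P⁺ [Ne]3s²3p², N⁺ [He]2s²2p².
Approximate IE_2 values (kJ/mol): Ca 1145, P 1907, N 2856.
Hence IE_2: Ca < P < N.

N, P, Ca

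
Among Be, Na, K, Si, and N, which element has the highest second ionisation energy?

Na

Consider each +1 ion: Be⁺ still has 1 valence electron; Na⁺ is the bare [Ne] core; K⁺ is the bare [Ar] core; Si⁺ still has 3 valence electrons; N⁺ still has 4 valence electrons.
Breaking into a closed-shell core is much more expensive than removing a leftover valence electron — K and Na have the largest IE_2 here.
Valence configurations: Be⁺ [He]2s¹, Si⁺ [Ne]3s²3p¹, N⁺ [He]2s²2p².
The numbers (kJ/mol): Be 1757, Na 4562, K 3052, Si 1577, N 2856.
Overall IE_2 order: Si < Be < N < K < Na.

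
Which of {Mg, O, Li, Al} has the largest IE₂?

Li

The second ionization energy removes an electron from the +1 ion. For each element: Mg⁺ still has 1 valence electron; O⁺ still has 5 valence electrons; Li⁺ is the bare [He] core; Al⁺ still has 2 valence electrons.
Breaking into a closed-shell core is much more expensive than removing a leftover valence electron — Li has the largest IE_2 here.
Valence configurations: Mg⁺ [Ne]3s¹, O⁺ [He]2s²2p³, Al⁺ [Ne]3s².
Tabulated IE_2 (kJ/mol): Mg 1451, O 3388, Li 7298, Al 1817.
Overall IE_2 order: Mg < Al < O < Li.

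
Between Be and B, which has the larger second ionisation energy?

After 1 electron has been removed, what remains? Be⁺ still has 1 valence electron; B⁺ still has 2 valence electrons.
All are still removing valence electrons, so compare the +1 ions as you would atoms: IE_2 generally rises across a period (higher Z_eff) and falls down a group (larger shell), subject to the usual subshell exceptions.
Valence configurations: Be⁺ [He]2s¹, B⁺ [He]2s².
The numbers (kJ/mol): Be 1757, B 2427.
Hence IE_2: Be < B.

B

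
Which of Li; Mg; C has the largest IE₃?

Li

Consider each +2 ion: Li²⁺ is already 1 electron into the core; Mg²⁺ is the bare [Ne] core; C²⁺ still has 2 valence electrons.
Breaking into a closed-shell core is much more expensive than removing a leftover valence electron — Mg and Li have the largest IE_3 here.
The numbers (kJ/mol): Li 11815, Mg 7733, C 4620.
So the third ionization energies run C < Mg < Li.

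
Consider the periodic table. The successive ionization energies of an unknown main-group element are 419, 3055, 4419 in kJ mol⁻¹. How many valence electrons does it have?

1

Look for the largest jump between consecutive ionization energies: IE2/IE1 ≈ 7.3, far larger than any earlier ratio.
That jump marks the point where a core electron is being removed. So the atom has 1 valence electron.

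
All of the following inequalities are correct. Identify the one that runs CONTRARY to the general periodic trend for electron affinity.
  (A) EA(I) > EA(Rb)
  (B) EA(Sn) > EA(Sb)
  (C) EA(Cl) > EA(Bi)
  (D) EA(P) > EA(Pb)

The general trend: electron affinity increases across a period and decreases down a group.
(A) I (period 5, group 17) vs Rb (period 5, group 1): the stated order agrees with the simple trend.
(B) Sn (period 5, group 14) vs Sb (period 5, group 15): the stated order contradicts the simple trend.
(C) Cl (period 3, group 17) vs Bi (period 6, group 15): the stated order agrees with the simple trend.
(D) P (period 3, group 15) vs Pb (period 6, group 14): the stated order agrees with the simple trend.
The exception is (B): adding an electron to Sb's half-filled 5p³ is unfavourable, so Sn has the more exothermic EA.

(B)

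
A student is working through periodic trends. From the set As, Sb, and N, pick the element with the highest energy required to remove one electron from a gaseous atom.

N

N is in period 2, group 15; As is in period 4, group 15; Sb is in period 5, group 15.
Across a period the outer electron is held more tightly (higher IE₁); down a group it sits in a higher shell, more shielded, and comes off more easily.
All are in group 15, so first ionization energy increases up the group.
The highest energy required to remove one electron from a gaseous atom among these belongs to N.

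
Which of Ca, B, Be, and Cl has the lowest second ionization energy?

Ca

IE_2 is the cost of taking one more electron from the +1 cation: Ca⁺ still has 1 valence electron; B⁺ still has 2 valence electrons; Be⁺ still has 1 valence electron; Cl⁺ still has 6 valence electrons.
All are still removing valence electrons, so compare the +1 ions as you would atoms: IE_2 generally rises across a period (higher Z_eff) and falls down a group (larger shell), subject to the usual subshell exceptions.
Valence configurations: Ca⁺ [Ar]4s¹, B⁺ [He]2s², Be⁺ [He]2s¹, Cl⁺ [Ne]3s²3p⁴.
Approximate IE_2 values (kJ/mol): Ca 1145, B 2427, Be 1757, Cl 2298.
Putting it together, IE_2: Ca < Be < Cl < B.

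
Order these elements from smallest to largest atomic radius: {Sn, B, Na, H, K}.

Radius decreases left→right (rising Z_eff, same n) and increases top→bottom (higher n).
These span different periods and groups, so the two trends combine.
B > H: period and group pull opposite ways; the down-group shift dominates (85 vs 32 pm).
Sn > B: the two effects oppose for this pair; the down-group effect wins (140 vs 85 pm).
Na > Sn: the two effects oppose for this pair; the across-period effect wins (155 vs 140 pm).
K > Na: K sits below Na in group 1, so the down-group effect alone puts K larger.
Tabulated atomic radius (pm): H 32, B 85, Na 155, K 196, Sn 140.
So from smallest to largest: H < B < Sn < Na < K.

H, B, Sn, Na, K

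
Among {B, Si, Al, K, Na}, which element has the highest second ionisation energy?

Na

Consider each +1 ion: B⁺ still has 2 valence electrons; Si⁺ still has 3 valence electrons; Al⁺ still has 2 valence electrons; K⁺ is the bare [Ar] core; Na⁺ is the bare [Ne] core.
Breaking into a closed-shell core is much more expensive than removing a leftover valence electron — K and Na have the largest IE_2 here.
Valence configurations: B⁺ [He]2s², Si⁺ [Ne]3s²3p¹, Al⁺ [Ne]3s².
Si⁺ loses a lone 3p electron whereas Al⁺ must break into a filled 3s² pair, so IE_2(Al) > IE_2(Si) even though Si has the higher nuclear charge.
The numbers (kJ/mol): B 2427, Si 1577, Al 1817, K 3052, Na 4562.
Hence IE_2: Si < Al < B < K < Na.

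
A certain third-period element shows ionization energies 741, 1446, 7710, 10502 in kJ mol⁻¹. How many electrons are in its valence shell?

2

Look for the largest jump between consecutive ionization energies: IE3/IE2 ≈ 5.3, far larger than any earlier ratio.
That jump marks the point where a core electron is being removed. So the atom has 2 valence electrons.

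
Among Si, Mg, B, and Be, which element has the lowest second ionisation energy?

IE_2 is the cost of taking one more electron from the +1 cation: Si⁺ still has 3 valence electrons; Mg⁺ still has 1 valence electron; B⁺ still has 2 valence electrons; Be⁺ still has 1 valence electron.
All are still removing valence electrons, so compare the +1 ions as you would atoms: IE_2 generally rises across a period (higher Z_eff) and falls down a group (larger shell), subject to the usual subshell exceptions.
Valence configurations: Si⁺ [Ne]3s²3p¹, Mg⁺ [Ne]3s¹, B⁺ [He]2s², Be⁺ [He]2s¹.
Tabulated IE_2 (kJ/mol): Si 1577, Mg 1451, B 2427, Be 1757.
Hence IE_2: Mg < Si < Be < B.

Mg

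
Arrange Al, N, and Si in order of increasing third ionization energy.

Al < Si < N

IE_3 is the cost of taking one more electron from the +2 cation: Al²⁺ still has 1 valence electron; N²⁺ still has 3 valence electrons; Si²⁺ still has 2 valence electrons.
All are still removing valence electrons, so compare the +2 ions as you would atoms: IE_3 generally rises across a period (higher Z_eff) and falls down a group (larger shell), subject to the usual subshell exceptions.
Valence configurations: Al²⁺ [Ne]3s¹, N²⁺ [He]2s²2p¹, Si²⁺ [Ne]3s².
Tabulated IE_3 (kJ/mol): Al 2745, N 4578, Si 3232.
Putting it together, IE_3: Al < Si < N.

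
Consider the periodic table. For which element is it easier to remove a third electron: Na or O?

O

Consider each +2 ion: Na²⁺ is already 1 electron into the core; O²⁺ still has 4 valence electrons.
Core electrons are held far more tightly than valence electrons, so Na tops the IE_3 order.
The numbers (kJ/mol): Na 6910, O 5300.
Putting it together, IE_3: O < Na.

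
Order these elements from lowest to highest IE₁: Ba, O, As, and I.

Ba < As < I < O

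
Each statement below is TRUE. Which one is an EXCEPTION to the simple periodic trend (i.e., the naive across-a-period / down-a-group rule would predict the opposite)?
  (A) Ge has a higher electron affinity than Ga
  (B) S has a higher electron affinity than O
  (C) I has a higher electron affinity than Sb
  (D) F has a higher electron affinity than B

(B)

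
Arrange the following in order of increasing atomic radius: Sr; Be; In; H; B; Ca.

H, B, Be, In, Ca, Sr

H is in period 1, group 1; Be is in period 2, group 2; B is in period 2, group 13; Ca is in period 4, group 2; Sr is in period 5, group 2; In is in period 5, group 13.
Across a period the added protons contract the valence shell; down a group each new principal shell makes the atom larger.
Neither a single period nor a single group — weigh both effects.
B > H: the two effects oppose for this pair; the down-group effect wins (85 vs 32 pm).
Be > B: Be lies to the left of B in period 2, so the across-period effect alone puts Be larger.
In > Be: the two effects oppose for this pair; the down-group effect wins (142 vs 102 pm).
Ca > In: period and group pull opposite ways; the across-period shift dominates (171 vs 142 pm).
Sr > Ca: they share group 2; the group trend gives Sr the larger value.
Tabulated atomic radius (pm): H 32, Be 102, B 85, Ca 171, Sr 185, In 142.
So from smallest to largest: H < B < Be < In < Ca < Sr.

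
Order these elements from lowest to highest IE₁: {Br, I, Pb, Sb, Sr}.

Sr, Pb, Sb, I, Br

Removing the outermost electron gets harder across a period and easier down a group.
Here both period and group differ, so the two effects have to be weighed against each other.
Pb > Sr: the two effects oppose for this pair; the across-period effect wins (716 vs 550 kJ/mol).
Sb > Pb: relative to Pb, both the across-period and down-group shifts push Sb's first ionization energy up.
I > Sb: both are in period 5; the period trend gives I the larger value.
Br > I: they share group 17; the group trend gives Br the larger value.
Approximate values (kJ/mol): Br 1140, Sr 550, Sb 831, I 1008, Pb 716.
So from lowest to highest: Sr < Pb < Sb < I < Br.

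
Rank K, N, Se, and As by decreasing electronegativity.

N, Se, As, K

Smaller atoms with higher effective nuclear charge are more electronegative.
Neither a single period nor a single group — weigh both effects.
As > K: both are in period 4; the period trend gives As the larger value.
Se > As: Se lies to the right of As in period 4, so the across-period effect alone puts Se higher.
N > Se: period and group pull opposite ways; the down-group shift dominates (3.04 vs 2.55).
Tabulated electronegativity (Pauling): N 3.04, K 0.82, As 2.18, Se 2.55.
So from highest to lowest: N > Se > As > K.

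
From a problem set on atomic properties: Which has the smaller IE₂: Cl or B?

The second ionization energy removes an electron from the +1 ion. For each element: Cl⁺ still has 6 valence electrons; B⁺ still has 2 valence electrons.
All are still removing valence electrons, so compare the +1 ions as you would atoms: IE_2 generally rises across a period (higher Z_eff) and falls down a group (larger shell), subject to the usual subshell exceptions.
Valence configurations: Cl⁺ [Ne]3s²3p⁴, B⁺ [He]2s².
Approximate IE_2 values (kJ/mol): Cl 2298, B 2427.
Hence IE_2: Cl < B.

Cl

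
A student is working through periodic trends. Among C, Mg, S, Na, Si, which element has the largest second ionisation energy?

Na

The second ionization energy removes an electron from the +1 ion. For each element: C⁺ still has 3 valence electrons; Mg⁺ still has 1 valence electron; S⁺ still has 5 valence electrons; Na⁺ is the bare [Ne] core; Si⁺ still has 3 valence electrons.
Core electrons are held far more tightly than valence electrons, so Na tops the IE_2 order.
Valence configurations: C⁺ [He]2s²2p¹, Mg⁺ [Ne]3s¹, S⁺ [Ne]3s²3p³, Si⁺ [Ne]3s²3p¹.
The numbers (kJ/mol): C 2353, Mg 1451, S 2252, Na 4562, Si 1577.
Overall IE_2 order: Mg < Si < S < C < Na.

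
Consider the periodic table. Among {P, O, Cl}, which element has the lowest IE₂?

P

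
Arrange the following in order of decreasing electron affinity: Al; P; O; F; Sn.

F > O > Sn > P > Al

O is in period 2, group 16; F is in period 2, group 17; Al is in period 3, group 13; P is in period 3, group 15; Sn is in period 5, group 14.
Atoms with high Z_eff and room in the valence shell (especially the halogens) have the most exothermic electron affinities.
These span different periods and groups, so the two trends combine.
P > Al: both are in period 3; the period trend gives P the larger value.
Sn > P: this pair runs against the simple trend — see the exception note.
O > Sn: relative to Sn, both the across-period and down-group shifts push O's electron affinity up.
F > O: both are in period 2; the period trend gives F the larger value.
Note the exception: Sn has a higher electron affinity than P, contrary to the simple trend — adding an electron to P's half-filled np³ subshell costs electron-pairing energy.
Tabulated electron affinity (kJ/mol): O 141, F 328, Al 42, P 72, Sn 107.
So from highest to lowest: F > O > Sn > P > Al.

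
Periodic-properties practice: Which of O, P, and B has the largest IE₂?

O

IE_2 is the cost of taking one more electron from the +1 cation: O⁺ still has 5 valence electrons; P⁺ still has 4 valence electrons; B⁺ still has 2 valence electrons.
All are still removing valence electrons, so compare the +1 ions as you would atoms: IE_2 generally rises across a period (higher Z_eff) and falls down a group (larger shell), subject to the usual subshell exceptions.
Valence configurations: O⁺ [He]2s²2p³, P⁺ [Ne]3s²3p², B⁺ [He]2s².
Approximate IE_2 values (kJ/mol): O 3388, P 1907, B 2427.
So the second ionization energies run P < B < O.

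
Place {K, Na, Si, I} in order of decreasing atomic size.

K > Na > I > Si

Moving right in a period, electrons are added to the same shell under a stronger nuclear pull, so atoms get smaller; moving down, a new shell is opened and atoms get larger.
These span different periods and groups, so the two trends combine.
I > Si: period and group pull opposite ways; the down-group shift dominates (133 vs 116 pm).
Na > I: the two effects oppose for this pair; the across-period effect wins (155 vs 133 pm).
K > Na: K sits below Na in group 1, so the down-group effect alone puts K larger.
Tabulated atomic radius (pm): Na 155, Si 116, K 196, I 133.
So from largest to smallest: K > Na > I > Si.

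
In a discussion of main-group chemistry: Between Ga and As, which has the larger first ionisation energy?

As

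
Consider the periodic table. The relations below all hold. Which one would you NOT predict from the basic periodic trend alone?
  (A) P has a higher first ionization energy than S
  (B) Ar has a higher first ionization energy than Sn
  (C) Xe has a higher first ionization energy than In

(A)

The general trend: first ionization energy increases across a period and decreases down a group.
(A) P (period 3, group 15) vs S (period 3, group 16): the stated order contradicts the simple trend.
(B) Ar (period 3, group 18) vs Sn (period 5, group 14): the stated order agrees with the simple trend.
(C) Xe (period 5, group 18) vs In (period 5, group 13): the stated order agrees with the simple trend.
The exception is (A): S (3p⁴) ionizes more easily than half-filled P (3p³) because the paired 3p electron in S is pushed out by e⁻–e⁻ repulsion.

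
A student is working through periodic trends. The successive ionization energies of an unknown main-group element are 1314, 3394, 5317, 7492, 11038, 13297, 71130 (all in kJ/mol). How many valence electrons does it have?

6

Look for the largest jump between consecutive ionization energies: IE7/IE6 ≈ 5.3, far larger than any earlier ratio.
That jump marks the point where a core electron is being removed. So the atom has 6 valence electrons.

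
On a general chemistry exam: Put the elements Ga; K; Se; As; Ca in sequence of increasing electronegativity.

K, Ca, Ga, As, Se

K is in period 4, group 1; Ca is in period 4, group 2; Ga is in period 4, group 13; As is in period 4, group 15; Se is in period 4, group 16.
Atoms toward the upper right of the periodic table pull bonding electrons most strongly.
All lie in period 4, so electronegativity increases left to right.
So from lowest to highest: K < Ca < Ga < As < Se.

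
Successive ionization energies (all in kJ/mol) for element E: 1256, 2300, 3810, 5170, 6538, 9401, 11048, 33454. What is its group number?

Group 17

Look for the largest jump between consecutive ionization energies: IE8/IE7 ≈ 3.0, far larger than any earlier ratio.
That jump marks the point where a core electron is being removed. So the atom has 7 valence electrons.
A main-group element with 7 valence electrons is in group 17.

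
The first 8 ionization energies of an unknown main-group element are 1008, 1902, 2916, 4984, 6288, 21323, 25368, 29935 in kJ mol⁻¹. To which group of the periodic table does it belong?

Group 15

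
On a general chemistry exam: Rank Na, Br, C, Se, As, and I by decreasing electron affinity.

Br > I > Se > C > As > Na

C is in period 2, group 14; Na is in period 3, group 1; As is in period 4, group 15; Se is in period 4, group 16; Br is in period 4, group 17; I is in period 5, group 17.
Atoms with high Z_eff and room in the valence shell (especially the halogens) have the most exothermic electron affinities.
Neither a single period nor a single group — weigh both effects.
As > Na: period and group pull opposite ways; the across-period shift dominates (78 vs 53 kJ/mol).
C > As: period and group pull opposite ways; the down-group shift dominates (122 vs 78 kJ/mol).
Se > C: period and group pull opposite ways; the across-period shift dominates (195 vs 122 kJ/mol).
I > Se: the two effects oppose for this pair; the across-period effect wins (295 vs 195 kJ/mol).
Br > I: they share group 17; the group trend gives Br the larger value.
For reference (kJ/mol): C 122, Na 53, As 78, Se 195, Br 325, I 295.
So from highest to lowest: Br > I > Se > C > As > Na.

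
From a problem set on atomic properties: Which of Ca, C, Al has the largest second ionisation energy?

C

IE_2 is the cost of taking one more electron from the +1 cation: Ca⁺ still has 1 valence electron; C⁺ still has 3 valence electrons; Al⁺ still has 2 valence electrons.
All are still removing valence electrons, so compare the +1 ions as you would atoms: IE_2 generally rises across a period (higher Z_eff) and falls down a group (larger shell), subject to the usual subshell exceptions.
Valence configurations: Ca⁺ [Ar]4s¹, C⁺ [He]2s²2p¹, Al⁺ [Ne]3s².
Tabulated IE_2 (kJ/mol): Ca 1145, C 2353, Al 1817.
Overall IE_2 order: Ca < Al < C.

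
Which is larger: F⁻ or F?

F⁻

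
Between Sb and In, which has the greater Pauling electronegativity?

Sb

In is in period 5, group 13; Sb is in period 5, group 15.
Atoms toward the upper right of the periodic table pull bonding electrons most strongly.
All lie in period 5, so electronegativity increases left to right.
So Sb has the greater Pauling electronegativity (Sb > In).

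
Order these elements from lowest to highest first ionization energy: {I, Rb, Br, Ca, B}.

First ionization energy rises across a period (greater Z_eff holds electrons more tightly) and falls down a group (valence electrons are farther from the nucleus).
Here both period and group differ, so the two effects have to be weighed against each other.
Ca > Rb: both effects reinforce here, so Ca is clearly the higher of the two.
B > Ca: relative to Ca, both the across-period and down-group shifts push B's first ionization energy up.
I > B: period and group pull opposite ways; the across-period shift dominates (1008 vs 801 kJ/mol).
Br > I: Br sits above I in group 17, so the down-group effect alone puts Br higher.
Tabulated first ionization energy (kJ/mol): B 801, Ca 590, Br 1140, Rb 403, I 1008.
So from lowest to highest: Rb < Ca < B < I < Br.

Rb, Ca, B, I, Br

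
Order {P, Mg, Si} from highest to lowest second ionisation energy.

P > Si > Mg

The second ionization energy removes an electron from the +1 ion. For each element: P⁺ still has 4 valence electrons; Mg⁺ still has 1 valence electron; Si⁺ still has 3 valence electrons.
All are still removing valence electrons, so compare the +1 ions as you would atoms: IE_2 generally rises across a period (higher Z_eff) and falls down a group (larger shell), subject to the usual subshell exceptions.
Valence configurations: P⁺ [Ne]3s²3p², Mg⁺ [Ne]3s¹, Si⁺ [Ne]3s²3p¹.
Approximate IE_2 values (kJ/mol): P 1907, Mg 1451, Si 1577.
Hence IE_2: Mg < Si < P.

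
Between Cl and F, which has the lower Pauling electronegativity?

Cl

Atoms toward the upper right of the periodic table pull bonding electrons most strongly.
All are in group 17, so electronegativity increases up the group.
So Cl has the lower Pauling electronegativity (Cl < F).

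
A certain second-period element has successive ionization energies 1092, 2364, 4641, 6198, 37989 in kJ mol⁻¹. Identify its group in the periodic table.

Look for the largest jump between consecutive ionization energies: IE5/IE4 ≈ 6.1, far larger than any earlier ratio.
That jump marks the point where a core electron is being removed. So the atom has 4 valence electrons.
A main-group element with 4 valence electrons is in group 14.

Group 14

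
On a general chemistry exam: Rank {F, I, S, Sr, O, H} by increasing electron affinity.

Sr < H < O < S < I < F

Atoms with high Z_eff and room in the valence shell (especially the halogens) have the most exothermic electron affinities.
Here both period and group differ, so the two effects have to be weighed against each other.
H > Sr: period and group pull opposite ways; the down-group shift dominates (73 vs 5 kJ/mol).
O > H: period and group pull opposite ways; the across-period shift dominates (141 vs 73 kJ/mol).
S > O: this pair runs against the simple trend — see the exception note.
I > S: period and group pull opposite ways; the across-period shift dominates (295 vs 200 kJ/mol).
F > I: they share group 17; the group trend gives F the larger value.
Note the exception: S has a higher electron affinity than O, contrary to the simple trend — the compact 2p subshell of O repels the added electron more than S's larger 3p does.
Approximate values (kJ/mol): H 73, O 141, F 328, S 200, Sr 5, I 295.
So from lowest to highest: Sr < H < O < S < I < F.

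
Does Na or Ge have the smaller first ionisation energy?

Na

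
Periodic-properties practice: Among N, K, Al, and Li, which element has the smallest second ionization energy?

IE_2 is the cost of taking one more electron from the +1 cation: N⁺ still has 4 valence electrons; K⁺ is the bare [Ar] core; Al⁺ still has 2 valence electrons; Li⁺ is the bare [He] core.
Pulling an electron out of a noble-gas core costs far more than removing a remaining valence electron, so K and Li sit at the high end of IE_2.
Valence configurations: N⁺ [He]2s²2p², Al⁺ [Ne]3s².
Tabulated IE_2 (kJ/mol): N 2856, K 3052, Al 1817, Li 7298.
Hence IE_2: Al < N < K < Li.

Al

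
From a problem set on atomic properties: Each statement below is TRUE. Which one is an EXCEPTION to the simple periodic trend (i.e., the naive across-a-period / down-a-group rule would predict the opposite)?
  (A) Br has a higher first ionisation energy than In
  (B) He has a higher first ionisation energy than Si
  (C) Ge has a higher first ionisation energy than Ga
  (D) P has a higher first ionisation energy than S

The general trend: first ionisation energy increases across a period and decreases down a group.
(A) Br (period 4, group 17) vs In (period 5, group 13): the stated order agrees with the simple trend.
(B) He (period 1, group 18) vs Si (period 3, group 14): the stated order agrees with the simple trend.
(C) Ge (period 4, group 14) vs Ga (period 4, group 13): the stated order agrees with the simple trend.
(D) P (period 3, group 15) vs S (period 3, group 16): the stated order contradicts the simple trend.
The exception is (D): S (3p⁴) ionizes more easily than half-filled P (3p³) because the paired 3p electron in S is pushed out by e⁻–e⁻ repulsion.

(D)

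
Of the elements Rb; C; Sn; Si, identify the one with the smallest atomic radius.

C

Radius decreases left→right (rising Z_eff, same n) and increases top→bottom (higher n).
Neither a single period nor a single group — weigh both effects.
Si > C: Si sits below C in group 14, so the down-group effect alone puts Si larger.
Sn > Si: Sn sits below Si in group 14, so the down-group effect alone puts Sn larger.
Rb > Sn: both are in period 5; the period trend gives Rb the larger value.
Tabulated atomic radius (pm): C 75, Si 116, Rb 210, Sn 140.
The smallest atomic radius among these belongs to C.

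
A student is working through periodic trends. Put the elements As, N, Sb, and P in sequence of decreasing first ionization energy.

N > P > As > Sb

N is in period 2, group 15; P is in period 3, group 15; As is in period 4, group 15; Sb is in period 5, group 15.
Removing the outermost electron gets harder across a period and easier down a group.
All are in group 15, so first ionization energy increases up the group.
So from highest to lowest: N > P > As > Sb.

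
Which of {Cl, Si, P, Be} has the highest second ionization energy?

Cl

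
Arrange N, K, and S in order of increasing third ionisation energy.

S, K, N

Consider each +2 ion: N²⁺ still has 3 valence electrons; K²⁺ is already 1 electron into the core; S²⁺ still has 4 valence electrons.
Usually core removal costs more than valence removal, but here the competition is close: a tightly held n=2 valence electron can cost more to remove than an n=3 core electron, so the actual values have to decide it.
Valence configurations: N²⁺ [He]2s²2p¹, S²⁺ [Ne]3s²3p².
The numbers (kJ/mol): N 4578, K 4420, S 3357.
Hence IE_3: S < K < N.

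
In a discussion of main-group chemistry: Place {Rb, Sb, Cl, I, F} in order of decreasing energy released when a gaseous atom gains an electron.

Cl > F > I > Sb > Rb

Atoms with high Z_eff and room in the valence shell (especially the halogens) have the most exothermic electron affinities.
Here both period and group differ, so the two effects have to be weighed against each other.
Sb > Rb: both are in period 5; the period trend gives Sb the larger value.
I > Sb: I lies to the right of Sb in period 5, so the across-period effect alone puts I higher.
F > I: they share group 17; the group trend gives F the larger value.
Cl > F: this pair runs against the simple trend — see the exception note.
Note the exception: Cl has a higher electron affinity than F, contrary to the simple trend — F's small 2p subshell makes the incoming electron feel strong e⁻–e⁻ repulsion, so Cl actually releases more energy on gaining an electron.
For reference (kJ/mol): F 328, Cl 349, Rb 47, Sb 103, I 295.
So from highest to lowest: Cl > F > I > Sb > Rb.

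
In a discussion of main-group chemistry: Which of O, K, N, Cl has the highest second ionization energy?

IE_2 is the cost of taking one more electron from the +1 cation: O⁺ still has 5 valence electrons; K⁺ is the bare [Ar] core; N⁺ still has 4 valence electrons; Cl⁺ still has 6 valence electrons.
Usually core removal costs more than valence removal, but here the competition is close: a tightly held n=2 valence electron can cost more to remove than an n=3 core electron, so the actual values have to decide it.
Valence configurations: O⁺ [He]2s²2p³, N⁺ [He]2s²2p², Cl⁺ [Ne]3s²3p⁴.
The numbers (kJ/mol): O 3388, K 3052, N 2856, Cl 2298.
Overall IE_2 order: Cl < N < K < O.

O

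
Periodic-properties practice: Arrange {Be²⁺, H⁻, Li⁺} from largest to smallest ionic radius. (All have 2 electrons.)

H⁻, Li⁺, Be²⁺

All of these have 2 electrons, so size is governed by nuclear charge alone: the more protons, the stronger the pull on the same electron cloud, and the smaller the ion.
Nuclear charges: Be²⁺ (Z=4), Li⁺ (Z=3), H⁻ (Z=1).
Largest to smallest: H⁻ > Li⁺ > Be²⁺.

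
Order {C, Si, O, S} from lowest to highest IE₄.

Consider each +3 ion: C³⁺ still has 1 valence electron; Si³⁺ still has 1 valence electron; O³⁺ still has 3 valence electrons; S³⁺ still has 3 valence electrons.
All are still removing valence electrons, so compare the +3 ions as you would atoms: IE_4 generally rises across a period (higher Z_eff) and falls down a group (larger shell), subject to the usual subshell exceptions.
Valence configurations: C³⁺ [He]2s¹, Si³⁺ [Ne]3s¹, O³⁺ [He]2s²2p¹, S³⁺ [Ne]3s²3p¹.
The numbers (kJ/mol): C 6223, Si 4356, O 7469, S 4556.
Overall IE_4 order: Si < S < C < O.

Si < S < C < O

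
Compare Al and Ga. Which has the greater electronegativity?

Al is in period 3, group 13; Ga is in period 4, group 13.
Smaller atoms with higher effective nuclear charge are more electronegative.
All are in group 13; the group trend (electronegativity increases up the group) applies, with the exception below.
Note the exception: Ga has a higher electronegativity than Al, contrary to the simple trend — poor shielding by filled d (and f) subshells raises the heavier element's effective nuclear charge more than the simple down-group trend predicts.
Tabulated electronegativity (Pauling): Al 1.61, Ga 1.81.
So Ga has the greater electronegativity (Ga > Al).

Ga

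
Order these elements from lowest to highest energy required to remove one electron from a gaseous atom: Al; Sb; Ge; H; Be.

Al < Ge < Sb < Be < H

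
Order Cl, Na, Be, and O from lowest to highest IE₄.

Cl, O, Na, Be

The fourth ionization energy removes an electron from the +3 ion. For each element: Cl³⁺ still has 4 valence electrons; Na³⁺ is already 2 electrons into the core; Be³⁺ is already 1 electron into the core; O³⁺ still has 3 valence electrons.
Core electrons are held far more tightly than valence electrons, so Na and Be top the IE_4 order.
Valence configurations: Cl³⁺ [Ne]3s²3p², O³⁺ [He]2s²2p¹.
Approximate IE_4 values (kJ/mol): Cl 5159, Na 9543, Be 21007, O 7469.
Putting it together, IE_4: Cl < O < Na < Be.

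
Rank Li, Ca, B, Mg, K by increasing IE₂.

After 1 electron has been removed, what remains? Li⁺ is the bare [He] core; Ca⁺ still has 1 valence electron; B⁺ still has 2 valence electrons; Mg⁺ still has 1 valence electron; K⁺ is the bare [Ar] core.
Pulling an electron out of a noble-gas core costs far more than removing a remaining valence electron, so K and Li sit at the high end of IE_2.
Valence configurations: Ca⁺ [Ar]4s¹, B⁺ [He]2s², Mg⁺ [Ne]3s¹.
Approximate IE_2 values (kJ/mol): Li 7298, Ca 1145, B 2427, Mg 1451, K 3052.
Overall IE_2 order: Ca < Mg < B < K < Li.

Ca < Mg < B < K < Li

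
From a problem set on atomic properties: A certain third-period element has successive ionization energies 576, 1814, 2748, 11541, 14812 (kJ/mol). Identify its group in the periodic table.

Group 13

Look for the largest jump between consecutive ionization energies: IE4/IE3 ≈ 4.2, far larger than any earlier ratio.
That jump marks the point where a core electron is being removed. So the atom has 3 valence electrons.
A main-group element with 3 valence electrons is in group 13.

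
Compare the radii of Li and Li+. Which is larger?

Forming Li+ removes 1 electron from Li. Fewer electrons for the same nuclear charge means less shielding and a higher Z_eff on the remaining electrons, and for main-group metals the entire outer shell is lost.
A cation is smaller than its parent atom: Li+ < Li.

Li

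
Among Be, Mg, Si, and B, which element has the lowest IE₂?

Mg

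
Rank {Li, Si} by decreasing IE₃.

The third ionization energy removes an electron from the +2 ion. For each element: Li²⁺ is already 1 electron into the core; Si²⁺ still has 2 valence electrons.
Core electrons are held far more tightly than valence electrons, so Li tops the IE_3 order.
Approximate IE_3 values (kJ/mol): Li 11815, Si 3232.
Hence IE_3: Si < Li.

Li, Si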